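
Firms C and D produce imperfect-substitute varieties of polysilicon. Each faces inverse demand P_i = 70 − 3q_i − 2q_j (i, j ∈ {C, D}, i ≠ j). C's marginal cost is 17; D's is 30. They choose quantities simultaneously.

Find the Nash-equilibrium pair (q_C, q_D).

7.4375, 4.1875

Firm C's profit: π = q_C(70 − 3q_C − 2q_D) − 17q_C.
∂π/∂q_C = 53 − 6q_C − 2q_D = 0 ⇒ q_C = 53/6 − (1/3)q_D.
Similarly q_D = 20/3 − (1/3)q_C.
Solving the two reaction functions simultaneously: (1 − (−1/3)(−1/3))q_C = 53/6 − (1/3)·(20/3), so (8/9)q_C = 119/18 and q_C = 7.4375.
Then q_D = 20/3 − (1/3)·7.4375 = 4.1875.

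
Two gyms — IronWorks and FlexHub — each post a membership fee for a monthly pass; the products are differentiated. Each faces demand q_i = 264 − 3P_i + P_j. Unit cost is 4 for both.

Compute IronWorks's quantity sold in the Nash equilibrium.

153.6

IronWorks's profit: π = (P_{IronWorks} − 4)(264 − 3P_{IronWorks} + P_{FlexHub}).
∂π/∂P_{IronWorks} = 276 − 6P_{IronWorks} + P_{FlexHub} = 0 ⇒ P_{IronWorks} = 46 + (1/6)P_{FlexHub}.
The game is symmetric, so in equilibrium P_{FlexHub} = P_{IronWorks}: the reaction function gives (5/6)P_{IronWorks} = 46, hence P_{IronWorks} = 55.2.
q_{IronWorks} = 264 − 3·55.2 + 55.2 = 153.6.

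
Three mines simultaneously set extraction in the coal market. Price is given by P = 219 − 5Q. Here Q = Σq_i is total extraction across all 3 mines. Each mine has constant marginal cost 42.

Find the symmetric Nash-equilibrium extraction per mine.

A representative mine's profit is π_i = q_i(219 − 5Q) − 42q_i, with Q = q_i + Σ_{j≠i} q_j.
First-order condition: 177 − 10q_i − 5Σ_{j≠i} q_j = 0.
In a symmetric equilibrium every mine chooses the same q, so Σ_{j≠i} q_j = 2q. The condition becomes 177 − 20q = 0, giving q = 177/20 = 8.85.

8.85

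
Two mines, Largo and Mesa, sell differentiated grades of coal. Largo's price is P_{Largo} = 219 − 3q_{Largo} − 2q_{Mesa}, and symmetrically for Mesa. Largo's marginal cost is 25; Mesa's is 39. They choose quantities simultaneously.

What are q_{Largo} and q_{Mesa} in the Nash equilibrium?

Mine Largo's profit: π = q_{Largo}(219 − 3q_{Largo} − 2q_{Mesa}) − 25q_{Largo}.
∂π/∂q_{Largo} = 194 − 6q_{Largo} − 2q_{Mesa} = 0 ⇒ q_{Largo} = 97/3 − (1/3)q_{Mesa}.
Similarly q_{Mesa} = 30 − (1/3)q_{Largo}.
Plugging q_{Mesa} into Largo's best response: q_{Largo} = 97/3 − (1/3)(30 − (1/3)q_{Largo}) ⇒ (8/9)q_{Largo} = 67/3, so q_{Largo} = 25.125.
Then q_{Mesa} = 30 − (1/3)·25.125 = 21.625.

25.125, 21.625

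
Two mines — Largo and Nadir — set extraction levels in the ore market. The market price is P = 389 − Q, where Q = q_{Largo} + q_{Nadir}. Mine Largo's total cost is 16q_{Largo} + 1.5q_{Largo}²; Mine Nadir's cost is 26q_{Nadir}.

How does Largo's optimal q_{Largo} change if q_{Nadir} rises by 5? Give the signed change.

-1

Mine Largo's profit: π = q_{Largo}(389 − (q_{Largo} + q_{Nadir})) − 16q_{Largo} − 1.5q_{Largo}².
∂π/∂q_{Largo} = 373 − 5q_{Largo} − q_{Nadir} = 0, so q_{Largo} = 74.6 − 0.2q_{Nadir}.
The reaction-function slope is −0.2, so a 5-unit rise in q_{Nadir} moves q_{Largo} by −0.2 × 5 = −1. Largo's best response falls — the actions are strategic substitutes.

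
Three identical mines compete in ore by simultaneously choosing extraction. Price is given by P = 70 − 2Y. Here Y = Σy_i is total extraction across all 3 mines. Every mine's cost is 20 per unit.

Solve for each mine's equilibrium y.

6.25

A representative mine's profit is π_i = y_i(70 − 2Y) − 20y_i, with Y = y_i + Σ_{j≠i} y_j.
First-order condition: 50 − 4y_i − 2Σ_{j≠i} y_j = 0.
Imposing symmetry (y_j = y for all j) turns Σ_{j≠i} y_j into 2y, so 50 = 8y and y = 6.25.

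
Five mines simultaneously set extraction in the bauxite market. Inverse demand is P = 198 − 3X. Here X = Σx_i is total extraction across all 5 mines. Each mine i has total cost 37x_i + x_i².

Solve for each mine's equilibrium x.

A representative mine's profit is π_i = x_i(198 − 3X) − 37x_i − x_i², with X = x_i + Σ_{j≠i} x_j.
First-order condition: 161 − 8x_i − 3Σ_{j≠i} x_j = 0.
In a symmetric equilibrium every mine chooses the same x, so Σ_{j≠i} x_j = 4x. The condition becomes 161 − 20x = 0, giving x = 161/20 = 8.05.

8.05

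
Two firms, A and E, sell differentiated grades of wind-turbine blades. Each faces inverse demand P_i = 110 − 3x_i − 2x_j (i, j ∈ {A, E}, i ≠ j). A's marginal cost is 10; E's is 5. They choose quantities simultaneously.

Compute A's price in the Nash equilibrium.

Firm A's profit: π = x_A(110 − 3x_A − 2x_E) − 10x_A.
∂π/∂x_A = 100 − 6x_A − 2x_E = 0 ⇒ x_A = 50/3 − (1/3)x_E.
Similarly x_E = 17.5 − (1/3)x_A.
Solving the two reaction functions simultaneously: (1 − (−1/3)(−1/3))x_A = 50/3 − (1/3)·17.5, so (8/9)x_A = 65/6 and x_A = 12.1875.
Then x_E = 17.5 − (1/3)·12.1875 = 13.4375.
P_A = 110 − 3·12.1875 − 2·13.4375 = 46.5625.

46.5625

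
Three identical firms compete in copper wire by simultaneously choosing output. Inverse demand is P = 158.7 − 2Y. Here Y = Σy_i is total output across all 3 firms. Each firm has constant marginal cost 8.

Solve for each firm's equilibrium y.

A representative firm's profit is π_i = y_i(158.7 − 2Y) − 8y_i, with Y = y_i + Σ_{j≠i} y_j.
First-order condition: 150.7 − 4y_i − 2Σ_{j≠i} y_j = 0.
With identical firms, set every y_j = y: then 150.7 − 4y − 4y = 0, i.e. y = 150.7/8 = 18.8375.

18.8375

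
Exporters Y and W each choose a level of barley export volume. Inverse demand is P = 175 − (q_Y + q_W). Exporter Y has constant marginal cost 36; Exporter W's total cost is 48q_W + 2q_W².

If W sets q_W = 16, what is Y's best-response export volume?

61.5

Exporter Y's profit: π = q_Y(175 − (q_Y + q_W)) − 36q_Y.
∂π/∂q_Y = 139 − 2q_Y − q_W = 0, so q_Y = 69.5 − 0.5q_W.
At q_W = 16: q_Y = 69.5 − 0.5·16 = 61.5.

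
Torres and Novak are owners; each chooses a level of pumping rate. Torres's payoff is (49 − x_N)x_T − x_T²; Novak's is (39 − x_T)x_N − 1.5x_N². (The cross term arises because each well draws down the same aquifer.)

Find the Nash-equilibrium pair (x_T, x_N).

Expanding Torres's payoff: 49x_T − x_Nx_T − x_T².
∂π/∂x_T = 49 − x_N − 2x_T = 0, so x_T = 24.5 − 0.5x_N.
Likewise for Novak: x_N = 13 − (1/3)x_T.
Plugging x_N into Torres's best response: x_T = 24.5 − 0.5(13 − (1/3)x_T) ⇒ (5/6)x_T = 18, so x_T = 21.6.
Then x_N = 13 − (1/3)·21.6 = 5.8.

21.6, 5.8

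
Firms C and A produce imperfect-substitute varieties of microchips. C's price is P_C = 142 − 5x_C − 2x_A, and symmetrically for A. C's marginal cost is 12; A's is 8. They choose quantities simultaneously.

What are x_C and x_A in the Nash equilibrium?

Firm C's profit: π = x_C(142 − 5x_C − 2x_A) − 12x_C.
∂π/∂x_C = 130 − 10x_C − 2x_A = 0 ⇒ x_C = 13 − 0.2x_A.
Similarly x_A = 13.4 − 0.2x_C.
Substituting the second reaction function into the first: x_C = 13 − 0.2(13.4 − 0.2x_C), which gives 0.96x_C = 10.32 ⇒ x_C = 10.75.
Then x_A = 13.4 − 0.2·10.75 = 11.25.

10.75, 11.25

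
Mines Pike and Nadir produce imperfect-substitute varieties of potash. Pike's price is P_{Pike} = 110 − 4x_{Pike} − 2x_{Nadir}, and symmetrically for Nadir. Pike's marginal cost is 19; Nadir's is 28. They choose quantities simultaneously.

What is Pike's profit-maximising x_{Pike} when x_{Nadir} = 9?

Mine Pike's profit: π = x_{Pike}(110 − 4x_{Pike} − 2x_{Nadir}) − 19x_{Pike}.
∂π/∂x_{Pike} = 91 − 8x_{Pike} − 2x_{Nadir} = 0 ⇒ x_{Pike} = 11.375 − 0.25x_{Nadir}.
At x_{Nadir} = 9: x_{Pike} = 11.375 − 0.25·9 = 9.125.

9.125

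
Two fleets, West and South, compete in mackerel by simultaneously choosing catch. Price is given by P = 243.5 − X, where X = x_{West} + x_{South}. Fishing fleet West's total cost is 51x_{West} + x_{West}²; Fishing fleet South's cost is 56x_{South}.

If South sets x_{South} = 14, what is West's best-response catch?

44.625

Fishing fleet West's profit: π = x_{West}(243.5 − (x_{West} + x_{South})) − 51x_{West} − x_{West}².
∂π/∂x_{West} = 192.5 − 4x_{West} − x_{South} = 0, so x_{West} = 48.125 − 0.25x_{South}.
At x_{South} = 14: x_{West} = 48.125 − 0.25·14 = 44.625.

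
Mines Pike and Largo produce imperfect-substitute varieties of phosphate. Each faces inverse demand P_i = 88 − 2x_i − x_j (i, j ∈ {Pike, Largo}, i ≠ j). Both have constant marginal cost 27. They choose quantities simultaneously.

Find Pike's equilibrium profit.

297.68

Mine Pike's profit: π = x_{Pike}(88 − 2x_{Pike} − x_{Largo}) − 27x_{Pike}.
∂π/∂x_{Pike} = 61 − 4x_{Pike} − x_{Largo} = 0 ⇒ x_{Pike} = 15.25 − 0.25x_{Largo}.
Setting x_{Pike} = x_{Largo} in the reaction function: x_{Pike} = 15.25 − 0.25x_{Pike}, so x_{Pike} = 15.25 / 1.25 = 12.2.
P_{Pike} = 88 − 2·12.2 − 12.2 = 51.4.
Profit = (51.4 − 27)·12.2 = 297.68.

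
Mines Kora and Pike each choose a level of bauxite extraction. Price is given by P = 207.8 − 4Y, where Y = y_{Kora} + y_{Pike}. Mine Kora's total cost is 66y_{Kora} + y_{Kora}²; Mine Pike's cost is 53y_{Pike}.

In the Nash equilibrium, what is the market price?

114.3

Mine Kora's profit: π = y_{Kora}(207.8 − 4(y_{Kora} + y_{Pike})) − 66y_{Kora} − y_{Kora}².
∂π/∂y_{Kora} = 141.8 − 10y_{Kora} − 4y_{Pike} = 0, so y_{Kora} = 14.18 − 0.4y_{Pike}.
For Pike: ∂π/∂y_{Pike} = 154.8 − 8y_{Pike} − 4y_{Kora} = 0 ⇒ y_{Pike} = 19.35 − 0.5y_{Kora}.
Plugging y_{Pike} into Kora's best response: y_{Kora} = 14.18 − 0.4(19.35 − 0.5y_{Kora}) ⇒ 0.8y_{Kora} = 6.44, so y_{Kora} = 8.05.
Then y_{Pike} = 19.35 − 0.5·8.05 = 15.325.
Equilibrium price: P = 207.8 − 4·23.375 = 114.3.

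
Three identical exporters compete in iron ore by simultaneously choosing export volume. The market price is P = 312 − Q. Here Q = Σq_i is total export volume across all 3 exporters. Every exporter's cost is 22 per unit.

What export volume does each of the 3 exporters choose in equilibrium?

A representative exporter's profit is π_i = q_i(312 − Q) − 22q_i, with Q = q_i + Σ_{j≠i} q_j.
First-order condition: 290 − 2q_i − Σ_{j≠i} q_j = 0.
In a symmetric equilibrium every exporter chooses the same q, so Σ_{j≠i} q_j = 2q. The condition becomes 290 − 4q = 0, giving q = 290/4 = 72.5.

72.5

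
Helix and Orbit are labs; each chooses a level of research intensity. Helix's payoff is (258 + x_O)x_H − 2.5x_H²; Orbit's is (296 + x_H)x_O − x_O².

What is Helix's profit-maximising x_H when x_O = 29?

57.4

Expanding Helix's payoff: 258x_H + x_Ox_H − 2.5x_H².
∂π/∂x_H = 258 + x_O − 5x_H = 0, so x_H = 51.6 + 0.2x_O.
At x_O = 29: x_H = 51.6 + 0.2·29 = 57.4.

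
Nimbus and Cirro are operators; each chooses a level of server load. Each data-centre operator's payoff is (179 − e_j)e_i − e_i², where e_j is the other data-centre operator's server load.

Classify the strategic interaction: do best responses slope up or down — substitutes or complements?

Nimbus's payoff is (179 − e_C)e_N − e_N².
∂π/∂e_N = 179 − e_C − 2e_N = 0, so e_N = 89.5 − 0.5e_C.
The best-response slope de_N/de_C = −0.5 < 0: the reaction function is downward-sloping, so the choices are strategic substitutes.

strategic substitutes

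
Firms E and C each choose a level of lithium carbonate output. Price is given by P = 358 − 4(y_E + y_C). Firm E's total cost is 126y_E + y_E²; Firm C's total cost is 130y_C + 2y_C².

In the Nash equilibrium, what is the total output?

31

Firm E's profit: π = y_E(358 − 4(y_E + y_C)) − 126y_E − y_E².
∂π/∂y_E = 232 − 10y_E − 4y_C = 0, so y_E = 23.2 − 0.4y_C.
For C: ∂π/∂y_C = 228 − 12y_C − 4y_E = 0 ⇒ y_C = 19 − (1/3)y_E.
Substituting the second reaction function into the first: y_E = 23.2 − 0.4(19 − (1/3)y_E), which gives (13/15)y_E = 15.6 ⇒ y_E = 18.
Then y_C = 19 − (1/3)·18 = 13.
Total output: 18 + 13 = 31.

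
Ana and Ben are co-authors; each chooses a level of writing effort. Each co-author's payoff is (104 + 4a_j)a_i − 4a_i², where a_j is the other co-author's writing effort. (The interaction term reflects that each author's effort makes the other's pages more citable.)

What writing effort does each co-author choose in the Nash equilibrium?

26

Ana's payoff is (104 + 4a_B)a_A − 4a_A².
∂π/∂a_A = 104 + 4a_B − 8a_A = 0, so a_A = 13 + 0.5a_B.
Setting a_A = a_B in the reaction function: a_A = 13 + 0.5a_A, so a_A = 13 / 0.5 = 26.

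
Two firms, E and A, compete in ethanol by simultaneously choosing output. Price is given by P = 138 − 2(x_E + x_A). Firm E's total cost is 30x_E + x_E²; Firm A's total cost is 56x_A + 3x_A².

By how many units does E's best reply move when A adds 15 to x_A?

Firm E's profit: π = x_E(138 − 2(x_E + x_A)) − 30x_E − x_E².
∂π/∂x_E = 108 − 6x_E − 2x_A = 0, so x_E = 18 − (1/3)x_A.
The reaction-function slope is −1/3, so a 15-unit rise in x_A moves x_E by −1/3 × 15 = −5. E's best response falls — the actions are strategic substitutes.

-5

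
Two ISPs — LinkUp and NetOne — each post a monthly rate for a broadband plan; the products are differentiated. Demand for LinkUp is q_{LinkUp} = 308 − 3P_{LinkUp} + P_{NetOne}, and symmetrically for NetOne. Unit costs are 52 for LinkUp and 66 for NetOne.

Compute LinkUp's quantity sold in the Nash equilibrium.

LinkUp's profit: π = (P_{LinkUp} − 52)(308 − 3P_{LinkUp} + P_{NetOne}).
∂π/∂P_{LinkUp} = 464 − 6P_{LinkUp} + P_{NetOne} = 0 ⇒ P_{LinkUp} = 232/3 + (1/6)P_{NetOne}.
Similarly P_{NetOne} = 253/3 + (1/6)P_{LinkUp}.
Solving the two reaction functions simultaneously: (1 − (1/6)(1/6))P_{LinkUp} = 232/3 + (1/6)·(253/3), so (35/36)P_{LinkUp} = 1645/18 and P_{LinkUp} = 94.
Then P_{NetOne} = 253/3 + (1/6)·94 = 100.
q_{LinkUp} = 308 − 3·94 + 100 = 126.

126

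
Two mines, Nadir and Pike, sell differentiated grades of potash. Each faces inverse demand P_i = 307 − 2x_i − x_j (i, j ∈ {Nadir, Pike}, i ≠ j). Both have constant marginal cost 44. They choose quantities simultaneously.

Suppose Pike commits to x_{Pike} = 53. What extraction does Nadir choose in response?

52.5

Mine Nadir's profit: π = x_{Nadir}(307 − 2x_{Nadir} − x_{Pike}) − 44x_{Nadir}.
∂π/∂x_{Nadir} = 263 − 4x_{Nadir} − x_{Pike} = 0 ⇒ x_{Nadir} = 65.75 − 0.25x_{Pike}.
At x_{Pike} = 53: x_{Nadir} = 65.75 − 0.25·53 = 52.5.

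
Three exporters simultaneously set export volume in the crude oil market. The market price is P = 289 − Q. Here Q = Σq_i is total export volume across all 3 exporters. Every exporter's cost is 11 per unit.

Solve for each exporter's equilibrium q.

69.5

A representative exporter's profit is π_i = q_i(289 − Q) − 11q_i, with Q = q_i + Σ_{j≠i} q_j.
First-order condition: 278 − 2q_i − Σ_{j≠i} q_j = 0.
With identical exporters, set every q_j = q: then 278 − 2q − 2q = 0, i.e. q = 278/4 = 69.5.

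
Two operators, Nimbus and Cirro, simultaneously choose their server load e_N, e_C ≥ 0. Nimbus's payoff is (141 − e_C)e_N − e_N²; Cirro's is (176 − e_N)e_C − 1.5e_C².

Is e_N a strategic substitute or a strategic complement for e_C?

Expanding Nimbus's payoff: 141e_N − e_Ce_N − e_N².
∂π/∂e_N = 141 − e_C − 2e_N = 0, so e_N = 70.5 − 0.5e_C.
The best-response slope de_N/de_C = −0.5 < 0: the reaction function is downward-sloping, so the choices are strategic substitutes.

strategic substitutes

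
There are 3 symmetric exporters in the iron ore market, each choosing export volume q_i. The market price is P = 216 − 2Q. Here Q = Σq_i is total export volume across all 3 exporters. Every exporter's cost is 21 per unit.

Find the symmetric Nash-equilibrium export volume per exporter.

24.375

A representative exporter's profit is π_i = q_i(216 − 2Q) − 21q_i, with Q = q_i + Σ_{j≠i} q_j.
First-order condition: 195 − 4q_i − 2Σ_{j≠i} q_j = 0.
With identical exporters, set every q_j = q: then 195 − 4q − 4q = 0, i.e. q = 195/8 = 24.375.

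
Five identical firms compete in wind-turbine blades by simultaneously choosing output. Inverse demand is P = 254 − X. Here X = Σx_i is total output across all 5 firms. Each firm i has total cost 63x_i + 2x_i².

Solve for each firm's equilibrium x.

A representative firm's profit is π_i = x_i(254 − X) − 63x_i − 2x_i², with X = x_i + Σ_{j≠i} x_j.
First-order condition: 191 − 6x_i − Σ_{j≠i} x_j = 0.
In a symmetric equilibrium every firm chooses the same x, so Σ_{j≠i} x_j = 4x. The condition becomes 191 − 10x = 0, giving x = 191/10 = 19.1.

19.1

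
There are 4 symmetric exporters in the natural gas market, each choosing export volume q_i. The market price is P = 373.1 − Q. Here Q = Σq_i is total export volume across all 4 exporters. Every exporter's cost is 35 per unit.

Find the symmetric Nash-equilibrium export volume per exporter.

A representative exporter's profit is π_i = q_i(373.1 − Q) − 35q_i, with Q = q_i + Σ_{j≠i} q_j.
First-order condition: 338.1 − 2q_i − Σ_{j≠i} q_j = 0.
Imposing symmetry (q_j = q for all j) turns Σ_{j≠i} q_j into 3q, so 338.1 = 5q and q = 67.62.

67.62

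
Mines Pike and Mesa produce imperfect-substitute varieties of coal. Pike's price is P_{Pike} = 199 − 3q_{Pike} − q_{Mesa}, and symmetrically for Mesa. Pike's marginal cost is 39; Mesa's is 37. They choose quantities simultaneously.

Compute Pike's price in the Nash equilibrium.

Mine Pike's profit: π = q_{Pike}(199 − 3q_{Pike} − q_{Mesa}) − 39q_{Pike}.
∂π/∂q_{Pike} = 160 − 6q_{Pike} − q_{Mesa} = 0 ⇒ q_{Pike} = 80/3 − (1/6)q_{Mesa}.
Similarly q_{Mesa} = 27 − (1/6)q_{Pike}.
Solving the two reaction functions simultaneously: (1 − (−1/6)(−1/6))q_{Pike} = 80/3 − (1/6)·27, so (35/36)q_{Pike} = 133/6 and q_{Pike} = 22.8.
Then q_{Mesa} = 27 − (1/6)·22.8 = 23.2.
P_{Pike} = 199 − 3·22.8 − 23.2 = 107.4.

107.4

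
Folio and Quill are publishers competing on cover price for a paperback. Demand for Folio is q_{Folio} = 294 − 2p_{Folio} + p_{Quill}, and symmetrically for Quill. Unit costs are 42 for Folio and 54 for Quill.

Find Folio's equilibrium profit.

Folio's profit: π = (p_{Folio} − 42)(294 − 2p_{Folio} + p_{Quill}).
∂π/∂p_{Folio} = 378 − 4p_{Folio} + p_{Quill} = 0 ⇒ p_{Folio} = 94.5 + 0.25p_{Quill}.
Similarly p_{Quill} = 100.5 + 0.25p_{Folio}.
Substituting the second reaction function into the first: p_{Folio} = 94.5 + 0.25(100.5 + 0.25p_{Folio}), which gives 0.9375p_{Folio} = 119.625 ⇒ p_{Folio} = 127.6.
Then p_{Quill} = 100.5 + 0.25·127.6 = 132.4.
q_{Folio} = 294 − 2·127.6 + 132.4 = 171.2.
Profit = (127.6 − 42)·171.2 = 14654.72.

14654.72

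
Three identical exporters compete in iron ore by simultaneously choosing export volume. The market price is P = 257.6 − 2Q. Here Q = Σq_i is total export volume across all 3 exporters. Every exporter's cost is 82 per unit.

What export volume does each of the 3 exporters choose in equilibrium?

A representative exporter's profit is π_i = q_i(257.6 − 2Q) − 82q_i, with Q = q_i + Σ_{j≠i} q_j.
First-order condition: 175.6 − 4q_i − 2Σ_{j≠i} q_j = 0.
Imposing symmetry (q_j = q for all j) turns Σ_{j≠i} q_j into 2q, so 175.6 = 8q and q = 21.95.

21.95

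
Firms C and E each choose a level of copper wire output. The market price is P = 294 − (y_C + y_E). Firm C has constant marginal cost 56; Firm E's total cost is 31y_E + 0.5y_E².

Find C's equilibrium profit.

8136.04

Firm C's profit: π = y_C(294 − (y_C + y_E)) − 56y_C.
∂π/∂y_C = 238 − 2y_C − y_E = 0, so y_C = 119 − 0.5y_E.
For E: ∂π/∂y_E = 263 − 3y_E − y_C = 0 ⇒ y_E = 263/3 − (1/3)y_C.
Substituting the second reaction function into the first: y_C = 119 − 0.5(263/3 − (1/3)y_C), which gives (5/6)y_C = 451/6 ⇒ y_C = 90.2.
Then y_E = 263/3 − (1/3)·90.2 = 57.6.
Price P = 294 − 147.8 = 146.2.
C's profit: (146.2 − 56)·90.2 = 8136.04.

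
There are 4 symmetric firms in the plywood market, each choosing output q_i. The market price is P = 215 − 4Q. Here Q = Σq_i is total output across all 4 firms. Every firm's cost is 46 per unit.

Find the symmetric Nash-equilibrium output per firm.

A representative firm's profit is π_i = q_i(215 − 4Q) − 46q_i, with Q = q_i + Σ_{j≠i} q_j.
First-order condition: 169 − 8q_i − 4Σ_{j≠i} q_j = 0.
In a symmetric equilibrium every firm chooses the same q, so Σ_{j≠i} q_j = 3q. The condition becomes 169 − 20q = 0, giving q = 169/20 = 8.45.

8.45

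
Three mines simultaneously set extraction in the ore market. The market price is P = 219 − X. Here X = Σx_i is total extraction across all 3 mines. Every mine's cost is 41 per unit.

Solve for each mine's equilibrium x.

A representative mine's profit is π_i = x_i(219 − X) − 41x_i, with X = x_i + Σ_{j≠i} x_j.
First-order condition: 178 − 2x_i − Σ_{j≠i} x_j = 0.
With identical mines, set every x_j = x: then 178 − 2x − 2x = 0, i.e. x = 178/4 = 44.5.

44.5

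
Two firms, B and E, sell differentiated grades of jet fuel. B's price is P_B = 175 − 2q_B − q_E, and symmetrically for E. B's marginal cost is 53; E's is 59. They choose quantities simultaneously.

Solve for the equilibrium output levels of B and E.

Firm B's profit: π = q_B(175 − 2q_B − q_E) − 53q_B.
∂π/∂q_B = 122 − 4q_B − q_E = 0 ⇒ q_B = 30.5 − 0.25q_E.
Similarly q_E = 29 − 0.25q_B.
Plugging q_E into B's best response: q_B = 30.5 − 0.25(29 − 0.25q_B) ⇒ 0.9375q_B = 23.25, so q_B = 24.8.
Then q_E = 29 − 0.25·24.8 = 22.8.

24.8, 22.8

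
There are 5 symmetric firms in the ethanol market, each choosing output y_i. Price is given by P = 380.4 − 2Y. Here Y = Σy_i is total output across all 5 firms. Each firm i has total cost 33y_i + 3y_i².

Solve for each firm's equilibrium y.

A representative firm's profit is π_i = y_i(380.4 − 2Y) − 33y_i − 3y_i², with Y = y_i + Σ_{j≠i} y_j.
First-order condition: 347.4 − 10y_i − 2Σ_{j≠i} y_j = 0.
With identical firms, set every y_j = y: then 347.4 − 10y − 8y = 0, i.e. y = 347.4/18 = 19.3.

19.3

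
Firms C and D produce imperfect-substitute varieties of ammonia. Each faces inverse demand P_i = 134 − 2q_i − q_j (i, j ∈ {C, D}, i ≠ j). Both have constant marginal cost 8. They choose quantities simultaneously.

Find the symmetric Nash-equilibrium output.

25.2

Firm C's profit: π = q_C(134 − 2q_C − q_D) − 8q_C.
∂π/∂q_C = 126 − 4q_C − q_D = 0 ⇒ q_C = 31.5 − 0.25q_D.
By symmetry q_D = q_C; substituting into the reaction function, 1.25q_C = 31.5 and q_C = 25.2.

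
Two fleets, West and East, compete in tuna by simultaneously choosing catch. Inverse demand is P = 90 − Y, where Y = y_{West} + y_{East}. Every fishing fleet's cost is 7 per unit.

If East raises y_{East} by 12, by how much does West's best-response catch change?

Fishing fleet West's profit: π = y_{West}(90 − (y_{West} + y_{East})) − 7y_{West}.
∂π/∂y_{West} = 83 − 2y_{West} − y_{East} = 0, so y_{West} = 41.5 − 0.5y_{East}.
The reaction-function slope is −0.5, so a 12-unit rise in y_{East} moves y_{West} by −0.5 × 12 = −6. West's best response falls — the actions are strategic substitutes.

-6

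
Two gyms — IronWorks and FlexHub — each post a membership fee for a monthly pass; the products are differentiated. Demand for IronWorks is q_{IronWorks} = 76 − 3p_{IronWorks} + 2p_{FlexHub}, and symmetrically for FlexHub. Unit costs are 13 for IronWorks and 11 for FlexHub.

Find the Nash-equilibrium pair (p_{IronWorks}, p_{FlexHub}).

28.375, 27.625

IronWorks's profit: π = (p_{IronWorks} − 13)(76 − 3p_{IronWorks} + 2p_{FlexHub}).
∂π/∂p_{IronWorks} = 115 − 6p_{IronWorks} + 2p_{FlexHub} = 0 ⇒ p_{IronWorks} = 115/6 + (1/3)p_{FlexHub}.
Similarly p_{FlexHub} = 109/6 + (1/3)p_{IronWorks}.
Substituting the second reaction function into the first: p_{IronWorks} = 115/6 + (1/3)(109/6 + (1/3)p_{IronWorks}), which gives (8/9)p_{IronWorks} = 227/9 ⇒ p_{IronWorks} = 28.375.
Then p_{FlexHub} = 109/6 + (1/3)·28.375 = 27.625.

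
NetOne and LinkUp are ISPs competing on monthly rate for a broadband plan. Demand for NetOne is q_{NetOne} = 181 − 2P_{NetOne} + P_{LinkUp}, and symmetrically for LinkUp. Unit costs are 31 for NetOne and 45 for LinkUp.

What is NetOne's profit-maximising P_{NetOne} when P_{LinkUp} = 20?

65.75

NetOne's profit: π = (P_{NetOne} − 31)(181 − 2P_{NetOne} + P_{LinkUp}).
∂π/∂P_{NetOne} = 243 − 4P_{NetOne} + P_{LinkUp} = 0 ⇒ P_{NetOne} = 60.75 + 0.25P_{LinkUp}.
At P_{LinkUp} = 20: P_{NetOne} = 60.75 + 0.25·20 = 65.75.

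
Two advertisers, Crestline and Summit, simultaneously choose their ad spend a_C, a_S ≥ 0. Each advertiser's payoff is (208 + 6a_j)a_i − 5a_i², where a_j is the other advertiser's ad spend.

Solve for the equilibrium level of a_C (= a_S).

Crestline's payoff is (208 + 6a_S)a_C − 5a_C².
∂π/∂a_C = 208 + 6a_S − 10a_C = 0, so a_C = 20.8 + 0.6a_S.
The game is symmetric, so in equilibrium a_S = a_C: the reaction function gives 0.4a_C = 20.8, hence a_C = 52.

52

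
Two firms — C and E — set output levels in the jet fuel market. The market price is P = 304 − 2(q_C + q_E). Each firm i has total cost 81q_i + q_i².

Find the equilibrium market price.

192.5

Firm C's profit: π = q_C(304 − 2(q_C + q_E)) − 81q_C − q_C².
∂π/∂q_C = 223 − 6q_C − 2q_E = 0, so q_C = 223/6 − (1/3)q_E.
The game is symmetric, so in equilibrium q_E = q_C: the reaction function gives (4/3)q_C = 223/6, hence q_C = 27.875.
Equilibrium price: P = 304 − 2·55.75 = 192.5.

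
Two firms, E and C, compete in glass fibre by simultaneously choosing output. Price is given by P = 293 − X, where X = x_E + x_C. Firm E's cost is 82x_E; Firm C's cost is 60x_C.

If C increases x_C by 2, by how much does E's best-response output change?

Firm E's profit: π = x_E(293 − (x_E + x_C)) − 82x_E.
∂π/∂x_E = 211 − 2x_E − x_C = 0, so x_E = 105.5 − 0.5x_C.
The reaction-function slope is −0.5, so a 2-unit rise in x_C moves x_E by −0.5 × 2 = −1. E's best response falls — the actions are strategic substitutes.

-1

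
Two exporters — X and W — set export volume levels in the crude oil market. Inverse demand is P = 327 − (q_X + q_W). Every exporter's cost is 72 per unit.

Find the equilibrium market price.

Exporter X's profit: π = q_X(327 − (q_X + q_W)) − 72q_X.
∂π/∂q_X = 255 − 2q_X − q_W = 0, so q_X = 127.5 − 0.5q_W.
The game is symmetric, so in equilibrium q_W = q_X: the reaction function gives 1.5q_X = 127.5, hence q_X = 85.
Equilibrium price: P = 327 − 170 = 157.

157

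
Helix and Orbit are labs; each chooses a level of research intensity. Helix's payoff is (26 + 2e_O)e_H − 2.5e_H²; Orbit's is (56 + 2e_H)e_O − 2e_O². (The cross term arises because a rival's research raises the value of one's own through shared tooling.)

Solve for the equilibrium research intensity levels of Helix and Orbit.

13.5, 20.75

Expanding Helix's payoff: 26e_H + 2e_Oe_H − 2.5e_H².
∂π/∂e_H = 26 + 2e_O − 5e_H = 0, so e_H = 5.2 + 0.4e_O.
Likewise for Orbit: e_O = 14 + 0.5e_H.
Substituting the second reaction function into the first: e_H = 5.2 + 0.4(14 + 0.5e_H), which gives 0.8e_H = 10.8 ⇒ e_H = 13.5.
Then e_O = 14 + 0.5·13.5 = 20.75.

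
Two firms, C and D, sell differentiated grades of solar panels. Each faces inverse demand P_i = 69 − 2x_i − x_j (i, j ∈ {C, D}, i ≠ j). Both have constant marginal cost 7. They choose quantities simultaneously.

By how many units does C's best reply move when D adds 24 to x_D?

Firm C's profit: π = x_C(69 − 2x_C − x_D) − 7x_C.
∂π/∂x_C = 62 − 4x_C − x_D = 0 ⇒ x_C = 15.5 − 0.25x_D.
The reaction-function slope is −0.25, so a 24-unit rise in x_D moves x_C by −0.25 × 24 = −6. C's best response falls — the actions are strategic substitutes.

-6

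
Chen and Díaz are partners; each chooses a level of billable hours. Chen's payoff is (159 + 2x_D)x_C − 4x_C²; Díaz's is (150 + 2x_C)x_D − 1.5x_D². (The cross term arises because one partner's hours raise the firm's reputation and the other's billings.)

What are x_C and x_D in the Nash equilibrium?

38.85, 75.9

Expanding Chen's payoff: 159x_C + 2x_Dx_C − 4x_C².
∂π/∂x_C = 159 + 2x_D − 8x_C = 0, so x_C = 19.875 + 0.25x_D.
Likewise for Díaz: x_D = 50 + (2/3)x_C.
Substituting the second reaction function into the first: x_C = 19.875 + 0.25(50 + (2/3)x_C), which gives (5/6)x_C = 32.375 ⇒ x_C = 38.85.
Then x_D = 50 + (2/3)·38.85 = 75.9.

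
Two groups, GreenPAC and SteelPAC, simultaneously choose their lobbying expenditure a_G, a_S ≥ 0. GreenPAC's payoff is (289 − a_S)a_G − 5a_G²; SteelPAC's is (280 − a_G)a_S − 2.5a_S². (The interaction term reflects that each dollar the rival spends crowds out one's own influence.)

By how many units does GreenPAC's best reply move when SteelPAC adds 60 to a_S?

Expanding GreenPAC's payoff: 289a_G − a_Sa_G − 5a_G².
∂π/∂a_G = 289 − a_S − 10a_G = 0, so a_G = 28.9 − 0.1a_S.
The reaction-function slope is −0.1, so a 60-unit rise in a_S moves a_G by −0.1 × 60 = −6. GreenPAC's best response falls — the actions are strategic substitutes.

-6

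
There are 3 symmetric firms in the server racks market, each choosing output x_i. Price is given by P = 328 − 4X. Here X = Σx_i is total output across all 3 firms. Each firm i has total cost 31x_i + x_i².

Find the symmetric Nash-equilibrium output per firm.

16.5

A representative firm's profit is π_i = x_i(328 − 4X) − 31x_i − x_i², with X = x_i + Σ_{j≠i} x_j.
First-order condition: 297 − 10x_i − 4Σ_{j≠i} x_j = 0.
Imposing symmetry (x_j = x for all j) turns Σ_{j≠i} x_j into 2x, so 297 = 18x and x = 16.5.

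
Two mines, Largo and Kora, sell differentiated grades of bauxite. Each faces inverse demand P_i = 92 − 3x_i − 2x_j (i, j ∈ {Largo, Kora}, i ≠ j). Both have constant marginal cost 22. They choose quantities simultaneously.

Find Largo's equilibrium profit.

229.6875

Mine Largo's profit: π = x_{Largo}(92 − 3x_{Largo} − 2x_{Kora}) − 22x_{Largo}.
∂π/∂x_{Largo} = 70 − 6x_{Largo} − 2x_{Kora} = 0 ⇒ x_{Largo} = 35/3 − (1/3)x_{Kora}.
Setting x_{Largo} = x_{Kora} in the reaction function: x_{Largo} = 35/3 − (1/3)x_{Largo}, so x_{Largo} = (35/3) / (4/3) = 8.75.
P_{Largo} = 92 − 3·8.75 − 2·8.75 = 48.25.
Profit = (48.25 − 22)·8.75 = 229.6875.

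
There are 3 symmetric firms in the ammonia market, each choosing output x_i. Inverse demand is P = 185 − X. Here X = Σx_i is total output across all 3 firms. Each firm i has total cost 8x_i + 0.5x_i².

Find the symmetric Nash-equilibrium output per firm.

A representative firm's profit is π_i = x_i(185 − X) − 8x_i − 0.5x_i², with X = x_i + Σ_{j≠i} x_j.
First-order condition: 177 − 3x_i − Σ_{j≠i} x_j = 0.
Imposing symmetry (x_j = x for all j) turns Σ_{j≠i} x_j into 2x, so 177 = 5x and x = 35.4.

35.4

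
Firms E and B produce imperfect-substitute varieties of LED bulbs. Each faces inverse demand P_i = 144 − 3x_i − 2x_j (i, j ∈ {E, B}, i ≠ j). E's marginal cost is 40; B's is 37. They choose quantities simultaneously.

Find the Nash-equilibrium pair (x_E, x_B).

Firm E's profit: π = x_E(144 − 3x_E − 2x_B) − 40x_E.
∂π/∂x_E = 104 − 6x_E − 2x_B = 0 ⇒ x_E = 52/3 − (1/3)x_B.
Similarly x_B = 107/6 − (1/3)x_E.
Solving the two reaction functions simultaneously: (1 − (−1/3)(−1/3))x_E = 52/3 − (1/3)·(107/6), so (8/9)x_E = 205/18 and x_E = 12.8125.
Then x_B = 107/6 − (1/3)·12.8125 = 13.5625.

12.8125, 13.5625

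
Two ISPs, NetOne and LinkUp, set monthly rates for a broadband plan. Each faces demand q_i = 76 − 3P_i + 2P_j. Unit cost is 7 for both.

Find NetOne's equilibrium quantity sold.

NetOne's profit: π = (P_{NetOne} − 7)(76 − 3P_{NetOne} + 2P_{LinkUp}).
∂π/∂P_{NetOne} = 97 − 6P_{NetOne} + 2P_{LinkUp} = 0 ⇒ P_{NetOne} = 97/6 + (1/3)P_{LinkUp}.
The game is symmetric, so in equilibrium P_{LinkUp} = P_{NetOne}: the reaction function gives (2/3)P_{NetOne} = 97/6, hence P_{NetOne} = 24.25.
q_{NetOne} = 76 − 3·24.25 + 2·24.25 = 51.75.

51.75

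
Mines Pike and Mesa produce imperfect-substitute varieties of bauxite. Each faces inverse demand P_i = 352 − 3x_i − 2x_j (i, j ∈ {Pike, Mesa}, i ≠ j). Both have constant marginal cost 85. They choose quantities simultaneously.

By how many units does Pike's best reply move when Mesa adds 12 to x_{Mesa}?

Mine Pike's profit: π = x_{Pike}(352 − 3x_{Pike} − 2x_{Mesa}) − 85x_{Pike}.
∂π/∂x_{Pike} = 267 − 6x_{Pike} − 2x_{Mesa} = 0 ⇒ x_{Pike} = 44.5 − (1/3)x_{Mesa}.
The reaction-function slope is −1/3, so a 12-unit rise in x_{Mesa} moves x_{Pike} by −1/3 × 12 = −4. Pike's best response falls — the actions are strategic substitutes.

-4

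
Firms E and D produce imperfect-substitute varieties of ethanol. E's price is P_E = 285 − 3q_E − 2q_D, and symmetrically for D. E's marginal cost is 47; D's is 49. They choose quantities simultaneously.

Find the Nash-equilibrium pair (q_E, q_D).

Firm E's profit: π = q_E(285 − 3q_E − 2q_D) − 47q_E.
∂π/∂q_E = 238 − 6q_E − 2q_D = 0 ⇒ q_E = 119/3 − (1/3)q_D.
Similarly q_D = 118/3 − (1/3)q_E.
Substituting the second reaction function into the first: q_E = 119/3 − (1/3)(118/3 − (1/3)q_E), which gives (8/9)q_E = 239/9 ⇒ q_E = 29.875.
Then q_D = 118/3 − (1/3)·29.875 = 29.375.

29.875, 29.375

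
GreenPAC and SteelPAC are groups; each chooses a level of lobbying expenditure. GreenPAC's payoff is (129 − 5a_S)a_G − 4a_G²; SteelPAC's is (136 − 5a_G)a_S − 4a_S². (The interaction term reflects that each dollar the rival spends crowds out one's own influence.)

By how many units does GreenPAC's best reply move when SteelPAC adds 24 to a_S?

Expanding GreenPAC's payoff: 129a_G − 5a_Sa_G − 4a_G².
∂π/∂a_G = 129 − 5a_S − 8a_G = 0, so a_G = 16.125 − 0.625a_S.
The reaction-function slope is −0.625, so a 24-unit rise in a_S moves a_G by −0.625 × 24 = −15. GreenPAC's best response falls — the actions are strategic substitutes.

-15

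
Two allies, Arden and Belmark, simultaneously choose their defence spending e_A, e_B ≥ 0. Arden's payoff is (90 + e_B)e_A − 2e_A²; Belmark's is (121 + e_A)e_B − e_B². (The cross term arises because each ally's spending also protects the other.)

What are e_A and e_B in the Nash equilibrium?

Expanding Arden's payoff: 90e_A + e_Be_A − 2e_A².
∂π/∂e_A = 90 + e_B − 4e_A = 0, so e_A = 22.5 + 0.25e_B.
Likewise for Belmark: e_B = 60.5 + 0.5e_A.
Substituting the second reaction function into the first: e_A = 22.5 + 0.25(60.5 + 0.5e_A), which gives 0.875e_A = 37.625 ⇒ e_A = 43.
Then e_B = 60.5 + 0.5·43 = 82.

43, 82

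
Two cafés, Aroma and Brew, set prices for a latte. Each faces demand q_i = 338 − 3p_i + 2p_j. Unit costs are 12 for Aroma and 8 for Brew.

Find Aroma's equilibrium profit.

Aroma's profit: π = (p_{Aroma} − 12)(338 − 3p_{Aroma} + 2p_{Brew}).
∂π/∂p_{Aroma} = 374 − 6p_{Aroma} + 2p_{Brew} = 0 ⇒ p_{Aroma} = 187/3 + (1/3)p_{Brew}.
Similarly p_{Brew} = 181/3 + (1/3)p_{Aroma}.
Substituting the second reaction function into the first: p_{Aroma} = 187/3 + (1/3)(181/3 + (1/3)p_{Aroma}), which gives (8/9)p_{Aroma} = 742/9 ⇒ p_{Aroma} = 92.75.
Then p_{Brew} = 181/3 + (1/3)·92.75 = 91.25.
q_{Aroma} = 338 − 3·92.75 + 2·91.25 = 242.25.
Profit = (92.75 − 12)·242.25 = 19561.6875.

19561.6875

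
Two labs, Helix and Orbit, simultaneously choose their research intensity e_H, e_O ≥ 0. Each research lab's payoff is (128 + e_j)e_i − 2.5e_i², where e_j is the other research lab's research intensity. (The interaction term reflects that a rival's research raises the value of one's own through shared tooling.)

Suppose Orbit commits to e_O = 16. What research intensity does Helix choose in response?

28.8

Helix's payoff is (128 + e_O)e_H − 2.5e_H².
∂π/∂e_H = 128 + e_O − 5e_H = 0, so e_H = 25.6 + 0.2e_O.
At e_O = 16: e_H = 25.6 + 0.2·16 = 28.8.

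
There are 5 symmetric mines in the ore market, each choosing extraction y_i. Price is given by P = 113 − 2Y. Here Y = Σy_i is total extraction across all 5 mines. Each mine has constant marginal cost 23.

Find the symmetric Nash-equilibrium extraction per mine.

7.5

A representative mine's profit is π_i = y_i(113 − 2Y) − 23y_i, with Y = y_i + Σ_{j≠i} y_j.
First-order condition: 90 − 4y_i − 2Σ_{j≠i} y_j = 0.
Imposing symmetry (y_j = y for all j) turns Σ_{j≠i} y_j into 4y, so 90 = 12y and y = 7.5.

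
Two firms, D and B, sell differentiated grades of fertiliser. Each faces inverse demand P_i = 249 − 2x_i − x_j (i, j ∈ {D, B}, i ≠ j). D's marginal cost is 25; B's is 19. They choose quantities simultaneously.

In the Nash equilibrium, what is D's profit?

Firm D's profit: π = x_D(249 − 2x_D − x_B) − 25x_D.
∂π/∂x_D = 224 − 4x_D − x_B = 0 ⇒ x_D = 56 − 0.25x_B.
Similarly x_B = 57.5 − 0.25x_D.
Plugging x_B into D's best response: x_D = 56 − 0.25(57.5 − 0.25x_D) ⇒ 0.9375x_D = 41.625, so x_D = 44.4.
Then x_B = 57.5 − 0.25·44.4 = 46.4.
P_D = 249 − 2·44.4 − 46.4 = 113.8.
Profit = (113.8 − 25)·44.4 = 3942.72.

3942.72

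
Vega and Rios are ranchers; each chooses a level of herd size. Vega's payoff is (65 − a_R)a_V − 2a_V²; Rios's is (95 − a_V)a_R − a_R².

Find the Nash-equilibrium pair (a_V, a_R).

Expanding Vega's payoff: 65a_V − a_Ra_V − 2a_V².
∂π/∂a_V = 65 − a_R − 4a_V = 0, so a_V = 16.25 − 0.25a_R.
Likewise for Rios: a_R = 47.5 − 0.5a_V.
Substituting the second reaction function into the first: a_V = 16.25 − 0.25(47.5 − 0.5a_V), which gives 0.875a_V = 4.375 ⇒ a_V = 5.
Then a_R = 47.5 − 0.5·5 = 45.

5, 45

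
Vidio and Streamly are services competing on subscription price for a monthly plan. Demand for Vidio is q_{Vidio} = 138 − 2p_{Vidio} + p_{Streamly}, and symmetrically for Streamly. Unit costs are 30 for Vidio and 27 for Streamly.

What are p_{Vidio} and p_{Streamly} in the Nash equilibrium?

65.6, 64.4

Vidio's profit: π = (p_{Vidio} − 30)(138 − 2p_{Vidio} + p_{Streamly}).
∂π/∂p_{Vidio} = 198 − 4p_{Vidio} + p_{Streamly} = 0 ⇒ p_{Vidio} = 49.5 + 0.25p_{Streamly}.
Similarly p_{Streamly} = 48 + 0.25p_{Vidio}.
Plugging p_{Streamly} into Vidio's best response: p_{Vidio} = 49.5 + 0.25(48 + 0.25p_{Vidio}) ⇒ 0.9375p_{Vidio} = 61.5, so p_{Vidio} = 65.6.
Then p_{Streamly} = 48 + 0.25·65.6 = 64.4.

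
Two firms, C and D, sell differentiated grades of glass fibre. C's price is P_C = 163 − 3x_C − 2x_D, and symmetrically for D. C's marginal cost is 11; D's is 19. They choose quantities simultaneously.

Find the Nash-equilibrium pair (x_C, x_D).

Firm C's profit: π = x_C(163 − 3x_C − 2x_D) − 11x_C.
∂π/∂x_C = 152 − 6x_C − 2x_D = 0 ⇒ x_C = 76/3 − (1/3)x_D.
Similarly x_D = 24 − (1/3)x_C.
Substituting the second reaction function into the first: x_C = 76/3 − (1/3)(24 − (1/3)x_C), which gives (8/9)x_C = 52/3 ⇒ x_C = 19.5.
Then x_D = 24 − (1/3)·19.5 = 17.5.

19.5, 17.5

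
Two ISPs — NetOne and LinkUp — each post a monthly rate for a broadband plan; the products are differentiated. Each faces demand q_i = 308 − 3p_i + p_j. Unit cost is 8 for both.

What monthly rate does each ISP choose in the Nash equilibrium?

66.4

NetOne's profit: π = (p_{NetOne} − 8)(308 − 3p_{NetOne} + p_{LinkUp}).
∂π/∂p_{NetOne} = 332 − 6p_{NetOne} + p_{LinkUp} = 0 ⇒ p_{NetOne} = 166/3 + (1/6)p_{LinkUp}.
The game is symmetric, so in equilibrium p_{LinkUp} = p_{NetOne}: the reaction function gives (5/6)p_{NetOne} = 166/3, hence p_{NetOne} = 66.4.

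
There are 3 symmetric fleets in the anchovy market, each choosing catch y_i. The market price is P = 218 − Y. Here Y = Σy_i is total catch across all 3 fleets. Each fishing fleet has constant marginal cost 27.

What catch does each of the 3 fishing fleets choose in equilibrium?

A representative fishing fleet's profit is π_i = y_i(218 − Y) − 27y_i, with Y = y_i + Σ_{j≠i} y_j.
First-order condition: 191 − 2y_i − Σ_{j≠i} y_j = 0.
With identical fishing fleets, set every y_j = y: then 191 − 2y − 2y = 0, i.e. y = 191/4 = 47.75.

47.75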